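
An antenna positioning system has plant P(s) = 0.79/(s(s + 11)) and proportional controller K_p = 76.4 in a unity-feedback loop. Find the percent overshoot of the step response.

The closed-loop denominator s² + 11s + 60.36 gives ω_n = √60.36 = 7.769 and ζ = 11/(2ω_n) = 0.7079.
%OS = 100·exp(−πζ/√(1−ζ²)) = 100·exp(−π·0.7079/√0.4988) = 4.29%.

4.29%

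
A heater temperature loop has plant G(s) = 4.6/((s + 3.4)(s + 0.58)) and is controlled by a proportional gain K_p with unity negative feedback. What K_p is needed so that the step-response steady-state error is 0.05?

K_p = 8.15

Steady-state error for a unit step on this type-0 loop is 1/(1 + K_p·G(0)).
G(0) = 2.333. Require 1/(1 + K_p·2.333) = 0.05, so 1 + 2.333·K_p = 20.
K_p = (20 − 1)/2.333 = 8.15.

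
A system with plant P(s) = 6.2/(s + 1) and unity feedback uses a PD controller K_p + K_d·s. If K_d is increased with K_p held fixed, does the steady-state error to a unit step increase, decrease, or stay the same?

At s = 0 the derivative term contributes nothing: C(0) = K_p regardless of K_d, so K_pos = K_p·P(0) and e_ss are unchanged.

unchanged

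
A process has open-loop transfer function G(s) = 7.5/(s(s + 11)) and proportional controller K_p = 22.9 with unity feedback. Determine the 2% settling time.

Closed-loop characteristic equation: s² + 11s + 171.8 = 0, so ω_n = 13.11 rad/s and ζ = 11/(2·13.11) = 0.4197.
2% settling time T_s ≈ 4/(ζω_n) = 4/5.5 = 0.727 s.

T_s ≈ 0.727 s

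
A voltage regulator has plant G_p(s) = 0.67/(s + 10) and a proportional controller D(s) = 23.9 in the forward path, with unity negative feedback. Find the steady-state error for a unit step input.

The loop is type 0. Static position error constant K_pos = D(0)·G_p(0) = 23.9·0.067 = 1.601.
Steady-state error to a unit step: e_ss = 1/(1+K_pos) = 1/2.601 = 0.384.

0.384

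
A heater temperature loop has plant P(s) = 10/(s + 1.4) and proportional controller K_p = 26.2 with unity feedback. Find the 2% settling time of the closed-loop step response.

Closed-loop transfer function: T(s) = K_p·P(s)/(1 + K_p·P(s)) = 262/(s + 1.4 + 262) = 262/(s + 263.4).
Time constant τ = 1/263.4 = 0.003797 s, so the 2% settling time is about 4τ = 0.0152 s.

T_s ≈ 0.0152 s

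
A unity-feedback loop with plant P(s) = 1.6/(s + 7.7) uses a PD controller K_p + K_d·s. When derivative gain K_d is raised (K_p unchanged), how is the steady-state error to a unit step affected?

K_d affects only the transient (the s-coefficient); the DC loop gain, and hence e_ss, depends only on K_p.

unchanged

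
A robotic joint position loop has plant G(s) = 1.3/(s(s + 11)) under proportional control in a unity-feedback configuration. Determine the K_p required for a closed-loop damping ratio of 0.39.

Closed-loop characteristic equation: s² + 11s + K_p·1.3 = 0.
So ω_n = √(1.3K_p) and 2ζω_n = 11, giving ζ = 11/(2√(1.3K_p)).
Setting ζ = 0.39: √(1.3K_p) = 11/(2·0.39) = 14.1, so K_p = 198.9/1.3 = 153.

K_p = 153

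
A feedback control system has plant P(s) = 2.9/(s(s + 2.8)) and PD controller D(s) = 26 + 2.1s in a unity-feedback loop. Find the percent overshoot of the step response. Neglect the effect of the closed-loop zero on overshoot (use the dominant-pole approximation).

Forward path: (26 + 2.1s)·2.9/(s(s+2.8)). The closed-loop characteristic equation is s² + (2.8 + 2.9·2.1)s + 2.9·26 = 0.
That is s² + 8.89s + 75.4 = 0, so ω_n = 8.683 rad/s and ζ = 8.89/(2·8.683) = 0.5119.
%OS = 100·exp(−πζ/√(1−ζ²)) = 15.4%.

15.4%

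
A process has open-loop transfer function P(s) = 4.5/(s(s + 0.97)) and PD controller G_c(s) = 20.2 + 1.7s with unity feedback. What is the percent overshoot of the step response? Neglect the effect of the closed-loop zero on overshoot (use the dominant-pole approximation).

20.3%

Forward path: (20.2 + 1.7s)·4.5/(s(s+0.97)). The closed-loop characteristic equation is s² + (0.97 + 4.5·1.7)s + 4.5·20.2 = 0.
That is s² + 8.62s + 90.9 = 0, so ω_n = 9.534 rad/s and ζ = 8.62/(2·9.534) = 0.4521.
%OS = 100·exp(−πζ/√(1−ζ²)) = 20.3%.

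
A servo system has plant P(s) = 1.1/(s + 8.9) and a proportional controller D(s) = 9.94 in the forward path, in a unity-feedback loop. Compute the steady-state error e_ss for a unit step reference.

The loop is type 0. Static position error constant K_pos = D(0)·P(0) = 9.94·0.1236 = 1.229.
Steady-state error to a unit step: e_ss = 1/(1+K_pos) = 1/2.229 = 0.449.

0.449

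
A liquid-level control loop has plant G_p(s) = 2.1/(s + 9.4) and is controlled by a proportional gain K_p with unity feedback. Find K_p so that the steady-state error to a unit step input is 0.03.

The loop is type 0, so e_ss(step) = 1/(1 + K_pos) with K_pos = K_p·G_p(0).
G_p(0) = 0.2234. Require 1/(1 + K_p·0.2234) = 0.03, so 1 + 0.2234·K_p = 33.33.
K_p = (33.33 − 1)/0.2234 = 145.

K_p = 145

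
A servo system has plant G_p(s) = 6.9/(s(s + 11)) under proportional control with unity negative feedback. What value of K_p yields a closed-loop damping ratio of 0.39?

K_p = 28.8

Closed-loop characteristic equation: s² + 11s + K_p·6.9 = 0.
So ω_n = √(6.9K_p) and 2ζω_n = 11, giving ζ = 11/(2√(6.9K_p)).
Setting ζ = 0.39: √(6.9K_p) = 11/(2·0.39) = 14.1, so K_p = 198.9/6.9 = 28.8.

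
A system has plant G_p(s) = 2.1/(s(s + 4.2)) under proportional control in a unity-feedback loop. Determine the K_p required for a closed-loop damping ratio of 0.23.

Closed-loop characteristic equation: s² + 4.2s + K_p·2.1 = 0.
So ω_n = √(2.1K_p) and 2ζω_n = 4.2, giving ζ = 4.2/(2√(2.1K_p)).
Setting ζ = 0.23: √(2.1K_p) = 4.2/(2·0.23) = 9.13, so K_p = 83.36/2.1 = 39.7.

K_p = 39.7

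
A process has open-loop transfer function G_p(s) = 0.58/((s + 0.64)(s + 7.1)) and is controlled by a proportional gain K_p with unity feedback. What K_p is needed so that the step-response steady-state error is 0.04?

K_p = 188

For a type-0 loop with proportional control, e_ss = 1/(1 + K_p·G_p(0)).
G_p(0) = 0.1276. Require 1/(1 + K_p·0.1276) = 0.04, so 1 + 0.1276·K_p = 25.
K_p = (25 − 1)/0.1276 = 188.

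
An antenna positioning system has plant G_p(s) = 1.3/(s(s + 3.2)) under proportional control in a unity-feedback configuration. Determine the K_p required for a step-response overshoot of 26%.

K_p = 12.7

From %OS = 100·exp(−πζ/√(1−ζ²)) = 26%, ζ = −ln(0.26)/√(π²+ln²(0.26)) = 0.3941.
Characteristic equation s² + 3.2s + 1.3K_p = 0 gives ζ = 3.2/(2√(1.3K_p)).
Setting ζ = 0.3941: √(1.3K_p) = 3.2/(2·0.3941) = 4.06, so K_p = 16.48/1.3 = 12.7.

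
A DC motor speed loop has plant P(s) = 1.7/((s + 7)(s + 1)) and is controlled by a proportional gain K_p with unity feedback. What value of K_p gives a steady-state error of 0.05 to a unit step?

K_p = 78.2

The loop is type 0, so e_ss(step) = 1/(1 + K_pos) with K_pos = K_p·P(0).
P(0) = 0.2429. Require 1/(1 + K_p·0.2429) = 0.05, so 1 + 0.2429·K_p = 20.
K_p = (20 − 1)/0.2429 = 78.2.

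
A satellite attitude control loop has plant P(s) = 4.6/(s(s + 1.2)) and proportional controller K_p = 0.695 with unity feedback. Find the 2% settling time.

The closed-loop denominator s² + 1.2s + 3.197 gives ω_n = √3.197 = 1.788 and ζ = 1.2/(2ω_n) = 0.3356.
2% settling time T_s ≈ 4/(ζω_n) = 4/0.6 = 6.67 s.

T_s ≈ 6.67 s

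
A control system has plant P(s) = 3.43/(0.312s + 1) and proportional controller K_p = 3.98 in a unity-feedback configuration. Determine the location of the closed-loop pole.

s = -46.96

Closed loop: T(s) = K_p·P/(1+K_p·P) = 13.65/(0.312s + 1 + 13.65), with pole at s = −(1 + 13.65)/0.312 = −46.96.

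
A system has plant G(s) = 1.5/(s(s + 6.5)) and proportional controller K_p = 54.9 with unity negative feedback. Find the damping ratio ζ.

With unity feedback the closed-loop characteristic equation is s² + 6.5s + 54.9·1.5 = s² + 6.5s + 82.35 = 0.
So ω_n² = 82.35 ⇒ ω_n = 9.075 rad/s, and ζ = 6.5/(2ω_n) = 0.358.

ζ = 0.358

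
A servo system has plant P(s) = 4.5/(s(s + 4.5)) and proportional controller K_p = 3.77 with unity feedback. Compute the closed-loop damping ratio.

ζ = 0.546

With unity feedback the closed-loop characteristic equation is s² + 4.5s + 3.77·4.5 = s² + 4.5s + 16.96 = 0.
So ω_n² = 16.96 ⇒ ω_n = 4.119 rad/s, and ζ = 4.5/(2ω_n) = 0.546.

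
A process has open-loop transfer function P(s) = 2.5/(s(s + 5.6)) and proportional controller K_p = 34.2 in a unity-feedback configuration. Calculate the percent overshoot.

36.9%

Closed-loop characteristic equation: s² + 5.6s + 85.5 = 0, so ω_n = 9.247 rad/s and ζ = 5.6/(2·9.247) = 0.3028.
%OS = 100·exp(−πζ/√(1−ζ²)) = 100·exp(−π·0.3028/√0.9083) = 36.9%.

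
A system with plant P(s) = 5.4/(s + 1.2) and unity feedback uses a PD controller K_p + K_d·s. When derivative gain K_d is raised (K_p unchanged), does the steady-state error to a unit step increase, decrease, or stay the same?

unchanged

K_d affects only the transient (the s-coefficient); the DC loop gain, and hence e_ss, depends only on K_p.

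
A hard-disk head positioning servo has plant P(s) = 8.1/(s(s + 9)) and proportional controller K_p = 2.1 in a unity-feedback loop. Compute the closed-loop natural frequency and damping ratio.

1 + K_p·P(s) = 0 gives s² + 9s + 17.01 = 0.
Matching s² + 2ζω_n s + ω_n²: ω_n = √17.01 = 4.124 rad/s and 2ζω_n = 9, so ζ = 9/(2·4.124) = 1.09.

ω_n = 4.12 rad/s, ζ = 1.09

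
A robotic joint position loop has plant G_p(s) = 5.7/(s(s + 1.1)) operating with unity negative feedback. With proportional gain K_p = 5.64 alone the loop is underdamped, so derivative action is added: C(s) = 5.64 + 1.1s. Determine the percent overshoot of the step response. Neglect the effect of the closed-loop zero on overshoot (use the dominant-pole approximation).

6.81%

Forward path: (5.64 + 1.1s)·5.7/(s(s+1.1)). The closed-loop characteristic equation is s² + (1.1 + 5.7·1.1)s + 5.7·5.64 = 0.
That is s² + 7.37s + 32.15 = 0, so ω_n = 5.67 rad/s and ζ = 7.37/(2·5.67) = 0.6499.
%OS = 100·exp(−πζ/√(1−ζ²)) = 6.81%.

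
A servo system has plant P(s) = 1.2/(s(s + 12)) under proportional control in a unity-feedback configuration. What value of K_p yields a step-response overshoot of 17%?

From %OS = 100·exp(−πζ/√(1−ζ²)) = 17%, ζ = −ln(0.17)/√(π²+ln²(0.17)) = 0.4913.
Characteristic equation s² + 12s + 1.2K_p = 0 gives ζ = 12/(2√(1.2K_p)).
Setting ζ = 0.4913: √(1.2K_p) = 12/(2·0.4913) = 12.21, so K_p = 149.2/1.2 = 124.

K_p = 124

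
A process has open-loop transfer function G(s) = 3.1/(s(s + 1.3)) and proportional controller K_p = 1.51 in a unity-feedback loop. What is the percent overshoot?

37.2%

The closed-loop denominator s² + 1.3s + 4.681 gives ω_n = √4.681 = 2.164 and ζ = 1.3/(2ω_n) = 0.3004.
%OS = 100·exp(−πζ/√(1−ζ²)) = 100·exp(−π·0.3004/√0.9097) = 37.2%.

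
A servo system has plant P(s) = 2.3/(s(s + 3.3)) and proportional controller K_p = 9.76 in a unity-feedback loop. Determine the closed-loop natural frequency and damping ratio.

ω_n = 4.74 rad/s, ζ = 0.348

The closed-loop denominator is s(s+3.3) + 9.76·2.3 = s² + 3.3s + 22.45.
Matching s² + 2ζω_n s + ω_n²: ω_n = √22.45 = 4.738 rad/s and 2ζω_n = 3.3, so ζ = 3.3/(2·4.738) = 0.348.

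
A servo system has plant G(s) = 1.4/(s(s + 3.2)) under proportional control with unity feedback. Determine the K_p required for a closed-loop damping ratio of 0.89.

K_p = 2.31

Closed-loop characteristic equation: s² + 3.2s + K_p·1.4 = 0.
So ω_n = √(1.4K_p) and 2ζω_n = 3.2, giving ζ = 3.2/(2√(1.4K_p)).
Setting ζ = 0.89: √(1.4K_p) = 3.2/(2·0.89) = 1.798, so K_p = 3.232/1.4 = 2.31.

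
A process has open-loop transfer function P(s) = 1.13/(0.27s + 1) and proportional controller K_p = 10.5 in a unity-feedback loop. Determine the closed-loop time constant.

Closed loop: T(s) = K_p·P/(1+K_p·P) = 11.86/(0.27s + 1 + 11.86), with pole at s = −(1 + 11.86)/0.27 = −47.65.
Closed-loop time constant τ = 1/47.65 = 0.021 s.

τ = 0.021 s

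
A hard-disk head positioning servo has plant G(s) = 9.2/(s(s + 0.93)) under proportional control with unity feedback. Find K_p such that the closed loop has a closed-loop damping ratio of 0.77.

K_p = 0.0396

Closed-loop characteristic equation: s² + 0.93s + K_p·9.2 = 0.
So ω_n = √(9.2K_p) and 2ζω_n = 0.93, giving ζ = 0.93/(2√(9.2K_p)).
Setting ζ = 0.77: √(9.2K_p) = 0.93/(2·0.77) = 0.6039, so K_p = 0.3647/9.2 = 0.0396.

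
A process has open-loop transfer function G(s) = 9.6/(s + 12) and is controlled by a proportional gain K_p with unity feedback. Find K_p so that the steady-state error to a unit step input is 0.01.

For a type-0 loop with proportional control, e_ss = 1/(1 + K_p·G(0)).
G(0) = 0.8. Require 1/(1 + K_p·0.8) = 0.01, so 1 + 0.8·K_p = 100.
K_p = (100 − 1)/0.8 = 124.

K_p = 124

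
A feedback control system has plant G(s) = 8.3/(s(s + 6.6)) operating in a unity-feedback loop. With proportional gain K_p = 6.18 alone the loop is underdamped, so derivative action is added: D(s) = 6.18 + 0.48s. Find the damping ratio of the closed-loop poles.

Forward path: (6.18 + 0.48s)·8.3/(s(s+6.6)). The closed-loop characteristic equation is s² + (6.6 + 8.3·0.48)s + 8.3·6.18 = 0.
That is s² + 10.58s + 51.29 = 0, so ω_n = 7.162 rad/s and ζ = 10.58/(2·7.162) = 0.7389.

ζ = 0.739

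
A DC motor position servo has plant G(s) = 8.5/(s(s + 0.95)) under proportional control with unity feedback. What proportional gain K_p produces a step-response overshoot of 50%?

From %OS = 100·exp(−πζ/√(1−ζ²)) = 50%, ζ = −ln(0.5)/√(π²+ln²(0.5)) = 0.2155.
Characteristic equation s² + 0.95s + 8.5K_p = 0 gives ζ = 0.95/(2√(8.5K_p)).
Setting ζ = 0.2155: √(8.5K_p) = 0.95/(2·0.2155) = 2.205, so K_p = 4.86/8.5 = 0.572.

K_p = 0.572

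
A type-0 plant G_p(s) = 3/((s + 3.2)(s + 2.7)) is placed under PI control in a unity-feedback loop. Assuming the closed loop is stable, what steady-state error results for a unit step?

The PI controller's integrator makes the forward path type 1, so e_ss to a step is zero.

0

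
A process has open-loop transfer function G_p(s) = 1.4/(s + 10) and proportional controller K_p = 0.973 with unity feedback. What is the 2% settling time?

Closed-loop transfer function: T(s) = K_p·G_p(s)/(1 + K_p·G_p(s)) = 1.362/(s + 10 + 1.362) = 1.362/(s + 11.36).
Time constant τ = 1/11.36 = 0.08801 s, so the 2% settling time is about 4τ = 0.352 s.

T_s ≈ 0.352 s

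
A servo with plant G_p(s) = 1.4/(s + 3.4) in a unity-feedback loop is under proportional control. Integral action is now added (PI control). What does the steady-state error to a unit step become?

0

The integrator makes K_pos = lim_{s→0} C(s)G(s) infinite, so e_ss = 1/(1+K_pos) = 0.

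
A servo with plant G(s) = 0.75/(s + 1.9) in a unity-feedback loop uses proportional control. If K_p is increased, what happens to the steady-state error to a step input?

decrease

e_ss = 1/(1 + K_p·G(0)); a larger K_p raises the denominator, so e_ss decreases.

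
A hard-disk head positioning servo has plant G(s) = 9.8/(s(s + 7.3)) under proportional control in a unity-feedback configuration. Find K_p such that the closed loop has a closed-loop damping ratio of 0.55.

Closed-loop characteristic equation: s² + 7.3s + K_p·9.8 = 0.
So ω_n = √(9.8K_p) and 2ζω_n = 7.3, giving ζ = 7.3/(2√(9.8K_p)).
Setting ζ = 0.55: √(9.8K_p) = 7.3/(2·0.55) = 6.636, so K_p = 44.04/9.8 = 4.49.

K_p = 4.49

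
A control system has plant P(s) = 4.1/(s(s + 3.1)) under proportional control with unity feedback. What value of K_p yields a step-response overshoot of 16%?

From %OS = 100·exp(−πζ/√(1−ζ²)) = 16%, ζ = −ln(0.16)/√(π²+ln²(0.16)) = 0.5039.
Characteristic equation s² + 3.1s + 4.1K_p = 0 gives ζ = 3.1/(2√(4.1K_p)).
Setting ζ = 0.5039: √(4.1K_p) = 3.1/(2·0.5039) = 3.076, so K_p = 9.463/4.1 = 2.31.

K_p = 2.31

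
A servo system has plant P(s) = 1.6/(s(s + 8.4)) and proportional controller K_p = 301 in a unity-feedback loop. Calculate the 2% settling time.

From 1 + K_pP(s) = 0: s² + 8.4s + 481.6 = 0 ⇒ ω_n = 21.95, ζ = 0.1914.
2% settling time T_s ≈ 4/(ζω_n) = 4/4.2 = 0.952 s.

T_s ≈ 0.952 s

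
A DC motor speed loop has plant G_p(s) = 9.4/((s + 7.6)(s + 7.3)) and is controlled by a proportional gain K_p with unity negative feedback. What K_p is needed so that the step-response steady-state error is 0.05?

K_p = 112

For a type-0 loop with proportional control, e_ss = 1/(1 + K_p·G_p(0)).
G_p(0) = 0.1694. Require 1/(1 + K_p·0.1694) = 0.05, so 1 + 0.1694·K_p = 20.
K_p = (20 − 1)/0.1694 = 112.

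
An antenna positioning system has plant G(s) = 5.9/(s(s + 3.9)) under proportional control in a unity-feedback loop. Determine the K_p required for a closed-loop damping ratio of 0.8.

Closed-loop characteristic equation: s² + 3.9s + K_p·5.9 = 0.
So ω_n = √(5.9K_p) and 2ζω_n = 3.9, giving ζ = 3.9/(2√(5.9K_p)).
Setting ζ = 0.8: √(5.9K_p) = 3.9/(2·0.8) = 2.438, so K_p = 5.941/5.9 = 1.01.

K_p = 1.01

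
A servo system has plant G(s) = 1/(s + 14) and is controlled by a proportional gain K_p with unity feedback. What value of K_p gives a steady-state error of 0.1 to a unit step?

K_p = 126

Steady-state error for a unit step on this type-0 loop is 1/(1 + K_p·G(0)).
G(0) = 0.07143. Require 1/(1 + K_p·0.07143) = 0.1, so 1 + 0.07143·K_p = 10.
K_p = (10 − 1)/0.07143 = 126.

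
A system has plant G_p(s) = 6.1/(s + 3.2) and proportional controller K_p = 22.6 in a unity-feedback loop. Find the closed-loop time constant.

Closed-loop transfer function: T(s) = K_p·G_p(s)/(1 + K_p·G_p(s)) = 137.9/(s + 3.2 + 137.9) = 137.9/(s + 141.1).
Time constant τ = 1/141.1 = 0.00709 s.

τ = 0.00709 s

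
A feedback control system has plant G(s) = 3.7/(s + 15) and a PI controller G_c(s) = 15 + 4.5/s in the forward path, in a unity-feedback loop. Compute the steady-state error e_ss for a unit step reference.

The open loop G_c(s)G(s) has a pole at the origin (type 1), so the static position error constant is infinite and e_ss = 1/(1+∞) = 0.

0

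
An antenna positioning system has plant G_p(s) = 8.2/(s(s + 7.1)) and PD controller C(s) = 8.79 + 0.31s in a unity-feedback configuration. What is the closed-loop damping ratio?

Forward path: (8.79 + 0.31s)·8.2/(s(s+7.1)). The closed-loop characteristic equation is s² + (7.1 + 8.2·0.31)s + 8.2·8.79 = 0.
That is s² + 9.642s + 72.08 = 0, so ω_n = 8.49 rad/s and ζ = 9.642/(2·8.49) = 0.5679.

ζ = 0.568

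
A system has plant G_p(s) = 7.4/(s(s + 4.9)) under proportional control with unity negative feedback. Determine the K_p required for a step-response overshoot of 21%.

K_p = 4.1

From %OS = 100·exp(−πζ/√(1−ζ²)) = 21%, ζ = −ln(0.21)/√(π²+ln²(0.21)) = 0.4449.
Characteristic equation s² + 4.9s + 7.4K_p = 0 gives ζ = 4.9/(2√(7.4K_p)).
Setting ζ = 0.4449: √(7.4K_p) = 4.9/(2·0.4449) = 5.507, so K_p = 30.33/7.4 = 4.1.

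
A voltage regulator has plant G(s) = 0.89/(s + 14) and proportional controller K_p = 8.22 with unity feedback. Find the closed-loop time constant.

Closed-loop transfer function: T(s) = K_p·G(s)/(1 + K_p·G(s)) = 7.316/(s + 14 + 7.316) = 7.316/(s + 21.32).
Time constant τ = 1/21.32 = 0.0469 s.

τ = 0.0469 s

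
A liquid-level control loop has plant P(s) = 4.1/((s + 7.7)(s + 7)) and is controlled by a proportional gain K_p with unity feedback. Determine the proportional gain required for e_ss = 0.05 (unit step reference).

K_p = 250

Steady-state error for a unit step on this type-0 loop is 1/(1 + K_p·P(0)).
P(0) = 0.07607. Require 1/(1 + K_p·0.07607) = 0.05, so 1 + 0.07607·K_p = 20.
K_p = (20 − 1)/0.07607 = 250.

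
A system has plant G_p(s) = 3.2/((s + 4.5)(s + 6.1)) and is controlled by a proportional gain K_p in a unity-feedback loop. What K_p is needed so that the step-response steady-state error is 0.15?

Steady-state error for a unit step on this type-0 loop is 1/(1 + K_p·G_p(0)).
G_p(0) = 0.1166. Require 1/(1 + K_p·0.1166) = 0.15, so 1 + 0.1166·K_p = 6.667.
K_p = (6.667 − 1)/0.1166 = 48.6.

K_p = 48.6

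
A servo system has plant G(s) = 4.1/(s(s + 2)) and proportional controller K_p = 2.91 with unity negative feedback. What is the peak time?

T_p = 0.95 s

From 1 + K_pG(s) = 0: s² + 2s + 11.93 = 0 ⇒ ω_n = 3.454, ζ = 0.2895.
Damped frequency ω_d = ω_n√(1−ζ²) = 3.306 rad/s, so peak time T_p = π/ω_d = 0.95 s.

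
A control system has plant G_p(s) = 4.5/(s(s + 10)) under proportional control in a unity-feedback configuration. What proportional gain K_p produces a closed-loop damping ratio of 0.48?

K_p = 24.1

Closed-loop characteristic equation: s² + 10s + K_p·4.5 = 0.
So ω_n = √(4.5K_p) and 2ζω_n = 10, giving ζ = 10/(2√(4.5K_p)).
Setting ζ = 0.48: √(4.5K_p) = 10/(2·0.48) = 10.42, so K_p = 108.5/4.5 = 24.1.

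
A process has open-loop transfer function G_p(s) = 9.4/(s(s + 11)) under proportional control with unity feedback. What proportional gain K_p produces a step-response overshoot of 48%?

K_p = 62.2

From %OS = 100·exp(−πζ/√(1−ζ²)) = 48%, ζ = −ln(0.48)/√(π²+ln²(0.48)) = 0.2275.
Characteristic equation s² + 11s + 9.4K_p = 0 gives ζ = 11/(2√(9.4K_p)).
Setting ζ = 0.2275: √(9.4K_p) = 11/(2·0.2275) = 24.18, so K_p = 584.5/9.4 = 62.2.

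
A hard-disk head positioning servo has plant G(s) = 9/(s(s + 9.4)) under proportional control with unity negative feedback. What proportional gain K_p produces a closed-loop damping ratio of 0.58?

Closed-loop characteristic equation: s² + 9.4s + K_p·9 = 0.
So ω_n = √(9K_p) and 2ζω_n = 9.4, giving ζ = 9.4/(2√(9K_p)).
Setting ζ = 0.58: √(9K_p) = 9.4/(2·0.58) = 8.103, so K_p = 65.67/9 = 7.3.

K_p = 7.3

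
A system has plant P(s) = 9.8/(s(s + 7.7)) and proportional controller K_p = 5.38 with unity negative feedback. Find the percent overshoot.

14%

Closed-loop characteristic equation: s² + 7.7s + 52.72 = 0, so ω_n = 7.261 rad/s and ζ = 7.7/(2·7.261) = 0.5302.
%OS = 100·exp(−πζ/√(1−ζ²)) = 100·exp(−π·0.5302/√0.7189) = 14%.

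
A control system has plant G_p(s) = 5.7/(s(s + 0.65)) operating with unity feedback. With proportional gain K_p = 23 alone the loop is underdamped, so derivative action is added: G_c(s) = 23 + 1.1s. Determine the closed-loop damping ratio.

ζ = 0.302

Forward path: (23 + 1.1s)·5.7/(s(s+0.65)). The closed-loop characteristic equation is s² + (0.65 + 5.7·1.1)s + 5.7·23 = 0.
That is s² + 6.92s + 131.1 = 0, so ω_n = 11.45 rad/s and ζ = 6.92/(2·11.45) = 0.3022.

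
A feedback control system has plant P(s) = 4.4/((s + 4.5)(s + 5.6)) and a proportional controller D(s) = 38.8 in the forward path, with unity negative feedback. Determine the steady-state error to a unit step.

0.129

The loop is type 0. Static position error constant K_pos = D(0)·P(0) = 38.8·0.1746 = 6.775.
Steady-state error to a unit step: e_ss = 1/(1+K_pos) = 1/7.775 = 0.129.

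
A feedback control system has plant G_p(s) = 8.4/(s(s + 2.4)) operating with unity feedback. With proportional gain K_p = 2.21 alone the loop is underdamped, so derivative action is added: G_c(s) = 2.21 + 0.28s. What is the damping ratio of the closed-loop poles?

Forward path: (2.21 + 0.28s)·8.4/(s(s+2.4)). The closed-loop characteristic equation is s² + (2.4 + 8.4·0.28)s + 8.4·2.21 = 0.
That is s² + 4.752s + 18.56 = 0, so ω_n = 4.309 rad/s and ζ = 4.752/(2·4.309) = 0.5515.

ζ = 0.551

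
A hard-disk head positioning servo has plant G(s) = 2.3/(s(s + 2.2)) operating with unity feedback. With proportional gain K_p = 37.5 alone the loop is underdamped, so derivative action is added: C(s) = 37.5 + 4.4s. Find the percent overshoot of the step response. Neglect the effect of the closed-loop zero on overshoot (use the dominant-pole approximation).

6.18%

Forward path: (37.5 + 4.4s)·2.3/(s(s+2.2)). The closed-loop characteristic equation is s² + (2.2 + 2.3·4.4)s + 2.3·37.5 = 0.
That is s² + 12.32s + 86.25 = 0, so ω_n = 9.287 rad/s and ζ = 12.32/(2·9.287) = 0.6633.
%OS = 100·exp(−πζ/√(1−ζ²)) = 6.18%.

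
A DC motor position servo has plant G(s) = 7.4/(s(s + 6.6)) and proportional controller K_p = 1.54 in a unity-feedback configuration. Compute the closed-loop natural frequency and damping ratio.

1 + K_p·G(s) = 0 gives s² + 6.6s + 11.4 = 0.
Matching s² + 2ζω_n s + ω_n²: ω_n = √11.4 = 3.376 rad/s and 2ζω_n = 6.6, so ζ = 6.6/(2·3.376) = 0.978.

ω_n = 3.38 rad/s, ζ = 0.978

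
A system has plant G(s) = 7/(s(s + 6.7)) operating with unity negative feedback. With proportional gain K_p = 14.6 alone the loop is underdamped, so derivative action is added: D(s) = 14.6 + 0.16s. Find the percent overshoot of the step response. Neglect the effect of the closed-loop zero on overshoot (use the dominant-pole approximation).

Forward path: (14.6 + 0.16s)·7/(s(s+6.7)). The closed-loop characteristic equation is s² + (6.7 + 7·0.16)s + 7·14.6 = 0.
That is s² + 7.82s + 102.2 = 0, so ω_n = 10.11 rad/s and ζ = 7.82/(2·10.11) = 0.3868.
%OS = 100·exp(−πζ/√(1−ζ²)) = 26.8%.

26.8%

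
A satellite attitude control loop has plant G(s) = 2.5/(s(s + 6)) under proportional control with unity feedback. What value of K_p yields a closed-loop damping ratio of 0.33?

Closed-loop characteristic equation: s² + 6s + K_p·2.5 = 0.
So ω_n = √(2.5K_p) and 2ζω_n = 6, giving ζ = 6/(2√(2.5K_p)).
Setting ζ = 0.33: √(2.5K_p) = 6/(2·0.33) = 9.091, so K_p = 82.64/2.5 = 33.1.

K_p = 33.1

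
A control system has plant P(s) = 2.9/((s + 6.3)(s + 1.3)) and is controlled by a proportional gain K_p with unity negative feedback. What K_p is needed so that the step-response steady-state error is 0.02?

Steady-state error for a unit step on this type-0 loop is 1/(1 + K_p·P(0)).
P(0) = 0.3541. Require 1/(1 + K_p·0.3541) = 0.02, so 1 + 0.3541·K_p = 50.
K_p = (50 − 1)/0.3541 = 138.

K_p = 138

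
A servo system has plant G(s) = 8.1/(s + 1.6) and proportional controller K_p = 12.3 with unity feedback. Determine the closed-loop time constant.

τ = 0.00988 s

Closed-loop transfer function: T(s) = K_p·G(s)/(1 + K_p·G(s)) = 99.63/(s + 1.6 + 99.63) = 99.63/(s + 101.2).
Time constant τ = 1/101.2 = 0.00988 s.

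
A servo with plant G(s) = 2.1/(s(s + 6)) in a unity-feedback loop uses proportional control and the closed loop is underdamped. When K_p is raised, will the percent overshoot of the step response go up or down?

increase

Characteristic equation s² + 6s + K_p·2.1 = 0: raising K_p raises ω_n while 2ζω_n = 6 is fixed, so ζ falls and overshoot grows.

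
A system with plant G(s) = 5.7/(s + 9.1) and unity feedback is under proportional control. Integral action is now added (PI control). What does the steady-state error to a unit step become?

The integrator makes K_pos = lim_{s→0} C(s)G(s) infinite, so e_ss = 1/(1+K_pos) = 0.

0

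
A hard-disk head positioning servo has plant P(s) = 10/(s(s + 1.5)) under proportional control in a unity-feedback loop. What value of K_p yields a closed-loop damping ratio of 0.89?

K_p = 0.071

Closed-loop characteristic equation: s² + 1.5s + K_p·10 = 0.
So ω_n = √(10K_p) and 2ζω_n = 1.5, giving ζ = 1.5/(2√(10K_p)).
Setting ζ = 0.89: √(10K_p) = 1.5/(2·0.89) = 0.8427, so K_p = 0.7101/10 = 0.071.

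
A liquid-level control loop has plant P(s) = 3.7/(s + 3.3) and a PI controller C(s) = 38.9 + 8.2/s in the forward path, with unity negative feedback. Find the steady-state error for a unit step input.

The open loop C(s)P(s) has a pole at the origin (type 1), so the static position error constant is infinite and e_ss = 1/(1+∞) = 0.

0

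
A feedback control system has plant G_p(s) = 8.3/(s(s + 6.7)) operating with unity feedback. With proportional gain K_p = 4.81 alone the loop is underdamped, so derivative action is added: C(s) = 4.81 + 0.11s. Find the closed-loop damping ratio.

ζ = 0.602

Forward path: (4.81 + 0.11s)·8.3/(s(s+6.7)). The closed-loop characteristic equation is s² + (6.7 + 8.3·0.11)s + 8.3·4.81 = 0.
That is s² + 7.613s + 39.92 = 0, so ω_n = 6.318 rad/s and ζ = 7.613/(2·6.318) = 0.6024.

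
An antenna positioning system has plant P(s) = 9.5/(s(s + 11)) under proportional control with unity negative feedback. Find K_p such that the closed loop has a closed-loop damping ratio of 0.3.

K_p = 35.4

Closed-loop characteristic equation: s² + 11s + K_p·9.5 = 0.
So ω_n = √(9.5K_p) and 2ζω_n = 11, giving ζ = 11/(2√(9.5K_p)).
Setting ζ = 0.3: √(9.5K_p) = 11/(2·0.3) = 18.33, so K_p = 336.1/9.5 = 35.4.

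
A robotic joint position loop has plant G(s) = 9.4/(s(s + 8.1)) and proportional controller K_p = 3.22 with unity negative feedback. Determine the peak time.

T_p = 0.844 s

Closed-loop characteristic equation: s² + 8.1s + 30.27 = 0, so ω_n = 5.502 rad/s and ζ = 8.1/(2·5.502) = 0.7361.
Damped frequency ω_d = ω_n√(1−ζ²) = 3.724 rad/s, so peak time T_p = π/ω_d = 0.844 s.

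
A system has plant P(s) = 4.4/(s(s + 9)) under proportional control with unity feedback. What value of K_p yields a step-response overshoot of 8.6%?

From %OS = 100·exp(−πζ/√(1−ζ²)) = 8.6%, ζ = −ln(0.086)/√(π²+ln²(0.086)) = 0.6155.
Characteristic equation s² + 9s + 4.4K_p = 0 gives ζ = 9/(2√(4.4K_p)).
Setting ζ = 0.6155: √(4.4K_p) = 9/(2·0.6155) = 7.311, so K_p = 53.45/4.4 = 12.1.

K_p = 12.1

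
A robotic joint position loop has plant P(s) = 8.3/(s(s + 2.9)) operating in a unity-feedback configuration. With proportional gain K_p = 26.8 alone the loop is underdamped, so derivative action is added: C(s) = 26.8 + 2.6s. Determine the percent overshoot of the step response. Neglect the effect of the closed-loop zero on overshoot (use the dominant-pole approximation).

Forward path: (26.8 + 2.6s)·8.3/(s(s+2.9)). The closed-loop characteristic equation is s² + (2.9 + 8.3·2.6)s + 8.3·26.8 = 0.
That is s² + 24.48s + 222.4 = 0, so ω_n = 14.91 rad/s and ζ = 24.48/(2·14.91) = 0.8207.
%OS = 100·exp(−πζ/√(1−ζ²)) = 1.1%.

1.1%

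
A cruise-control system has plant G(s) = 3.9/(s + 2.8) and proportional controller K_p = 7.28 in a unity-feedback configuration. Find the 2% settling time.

T_s ≈ 0.128 s

Closed-loop transfer function: T(s) = K_p·G(s)/(1 + K_p·G(s)) = 28.39/(s + 2.8 + 28.39) = 28.39/(s + 31.19).
Time constant τ = 1/31.19 = 0.03206 s, so the 2% settling time is about 4τ = 0.128 s.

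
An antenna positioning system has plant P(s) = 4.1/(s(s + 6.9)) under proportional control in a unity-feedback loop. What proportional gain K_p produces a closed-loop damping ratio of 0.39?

K_p = 19.1

Closed-loop characteristic equation: s² + 6.9s + K_p·4.1 = 0.
So ω_n = √(4.1K_p) and 2ζω_n = 6.9, giving ζ = 6.9/(2√(4.1K_p)).
Setting ζ = 0.39: √(4.1K_p) = 6.9/(2·0.39) = 8.846, so K_p = 78.25/4.1 = 19.1.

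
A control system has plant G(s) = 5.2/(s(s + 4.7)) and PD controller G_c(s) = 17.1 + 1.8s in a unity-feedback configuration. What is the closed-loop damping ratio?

Forward path: (17.1 + 1.8s)·5.2/(s(s+4.7)). The closed-loop characteristic equation is s² + (4.7 + 5.2·1.8)s + 5.2·17.1 = 0.
That is s² + 14.06s + 88.92 = 0, so ω_n = 9.43 rad/s and ζ = 14.06/(2·9.43) = 0.7455.

ζ = 0.746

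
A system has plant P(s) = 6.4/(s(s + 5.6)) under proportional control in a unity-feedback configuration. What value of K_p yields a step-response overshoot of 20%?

K_p = 5.89

From %OS = 100·exp(−πζ/√(1−ζ²)) = 20%, ζ = −ln(0.2)/√(π²+ln²(0.2)) = 0.4559.
Characteristic equation s² + 5.6s + 6.4K_p = 0 gives ζ = 5.6/(2√(6.4K_p)).
Setting ζ = 0.4559: √(6.4K_p) = 5.6/(2·0.4559) = 6.141, so K_p = 37.71/6.4 = 5.89.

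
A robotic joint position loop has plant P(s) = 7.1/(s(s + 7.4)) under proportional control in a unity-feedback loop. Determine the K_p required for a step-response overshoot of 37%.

From %OS = 100·exp(−πζ/√(1−ζ²)) = 37%, ζ = −ln(0.37)/√(π²+ln²(0.37)) = 0.3017.
Characteristic equation s² + 7.4s + 7.1K_p = 0 gives ζ = 7.4/(2√(7.1K_p)).
Setting ζ = 0.3017: √(7.1K_p) = 7.4/(2·0.3017) = 12.26, so K_p = 150.4/7.1 = 21.2.

K_p = 21.2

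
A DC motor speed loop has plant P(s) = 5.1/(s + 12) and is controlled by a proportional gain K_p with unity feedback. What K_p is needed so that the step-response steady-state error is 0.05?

Steady-state error for a unit step on this type-0 loop is 1/(1 + K_p·P(0)).
P(0) = 0.425. Require 1/(1 + K_p·0.425) = 0.05, so 1 + 0.425·K_p = 20.
K_p = (20 − 1)/0.425 = 44.7.

K_p = 44.7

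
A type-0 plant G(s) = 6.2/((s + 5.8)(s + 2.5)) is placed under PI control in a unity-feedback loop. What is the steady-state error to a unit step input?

The PI controller's integrator makes the forward path type 1, so e_ss to a step is zero.

0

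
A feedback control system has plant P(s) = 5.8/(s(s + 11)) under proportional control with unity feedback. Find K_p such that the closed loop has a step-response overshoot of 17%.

K_p = 21.6

From %OS = 100·exp(−πζ/√(1−ζ²)) = 17%, ζ = −ln(0.17)/√(π²+ln²(0.17)) = 0.4913.
Characteristic equation s² + 11s + 5.8K_p = 0 gives ζ = 11/(2√(5.8K_p)).
Setting ζ = 0.4913: √(5.8K_p) = 11/(2·0.4913) = 11.2, so K_p = 125.3/5.8 = 21.6.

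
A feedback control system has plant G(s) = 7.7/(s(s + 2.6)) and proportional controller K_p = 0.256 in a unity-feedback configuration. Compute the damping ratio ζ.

ζ = 0.926

With unity feedback the closed-loop characteristic equation is s² + 2.6s + 0.256·7.7 = s² + 2.6s + 1.971 = 0.
So ω_n² = 1.971 ⇒ ω_n = 1.404 rad/s, and ζ = 2.6/(2ω_n) = 0.926.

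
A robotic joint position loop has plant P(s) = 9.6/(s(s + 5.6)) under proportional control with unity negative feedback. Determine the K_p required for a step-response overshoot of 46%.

K_p = 14.2

From %OS = 100·exp(−πζ/√(1−ζ²)) = 46%, ζ = −ln(0.46)/√(π²+ln²(0.46)) = 0.24.
Characteristic equation s² + 5.6s + 9.6K_p = 0 gives ζ = 5.6/(2√(9.6K_p)).
Setting ζ = 0.24: √(9.6K_p) = 5.6/(2·0.24) = 11.67, so K_p = 136.2/9.6 = 14.2.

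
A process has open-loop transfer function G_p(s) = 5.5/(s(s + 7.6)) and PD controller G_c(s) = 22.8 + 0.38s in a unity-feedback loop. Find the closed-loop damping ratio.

ζ = 0.433

Forward path: (22.8 + 0.38s)·5.5/(s(s+7.6)). The closed-loop characteristic equation is s² + (7.6 + 5.5·0.38)s + 5.5·22.8 = 0.
That is s² + 9.69s + 125.4 = 0, so ω_n = 11.2 rad/s and ζ = 9.69/(2·11.2) = 0.4327.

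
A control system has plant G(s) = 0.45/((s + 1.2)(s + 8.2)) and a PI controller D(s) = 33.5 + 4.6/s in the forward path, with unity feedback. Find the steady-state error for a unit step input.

0

The open loop D(s)G(s) has a pole at the origin (type 1), so the static position error constant is infinite and e_ss = 1/(1+∞) = 0.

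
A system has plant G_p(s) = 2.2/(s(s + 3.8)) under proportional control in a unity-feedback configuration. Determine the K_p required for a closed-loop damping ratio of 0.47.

K_p = 7.43

Closed-loop characteristic equation: s² + 3.8s + K_p·2.2 = 0.
So ω_n = √(2.2K_p) and 2ζω_n = 3.8, giving ζ = 3.8/(2√(2.2K_p)).
Setting ζ = 0.47: √(2.2K_p) = 3.8/(2·0.47) = 4.043, so K_p = 16.34/2.2 = 7.43.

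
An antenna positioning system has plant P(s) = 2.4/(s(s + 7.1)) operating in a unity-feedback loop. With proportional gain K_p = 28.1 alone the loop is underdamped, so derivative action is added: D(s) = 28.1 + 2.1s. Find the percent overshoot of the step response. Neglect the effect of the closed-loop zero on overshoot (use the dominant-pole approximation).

3.18%

Forward path: (28.1 + 2.1s)·2.4/(s(s+7.1)). The closed-loop characteristic equation is s² + (7.1 + 2.4·2.1)s + 2.4·28.1 = 0.
That is s² + 12.14s + 67.44 = 0, so ω_n = 8.212 rad/s and ζ = 12.14/(2·8.212) = 0.7391.
%OS = 100·exp(−πζ/√(1−ζ²)) = 3.18%.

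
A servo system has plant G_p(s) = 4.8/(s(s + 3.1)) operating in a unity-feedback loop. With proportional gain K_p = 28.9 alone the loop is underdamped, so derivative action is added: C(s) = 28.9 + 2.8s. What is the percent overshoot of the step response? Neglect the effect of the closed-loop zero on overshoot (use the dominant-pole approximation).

4.51%

Forward path: (28.9 + 2.8s)·4.8/(s(s+3.1)). The closed-loop characteristic equation is s² + (3.1 + 4.8·2.8)s + 4.8·28.9 = 0.
That is s² + 16.54s + 138.7 = 0, so ω_n = 11.78 rad/s and ζ = 16.54/(2·11.78) = 0.7022.
%OS = 100·exp(−πζ/√(1−ζ²)) = 4.51%.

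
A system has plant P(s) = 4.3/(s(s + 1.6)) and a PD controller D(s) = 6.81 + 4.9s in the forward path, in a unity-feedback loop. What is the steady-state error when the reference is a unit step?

0

The open loop D(s)P(s) has a pole at the origin (type 1), so the static position error constant is infinite and e_ss = 1/(1+∞) = 0.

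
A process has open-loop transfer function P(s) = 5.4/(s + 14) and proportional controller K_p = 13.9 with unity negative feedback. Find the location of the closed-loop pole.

Closed-loop transfer function: T(s) = K_p·P(s)/(1 + K_p·P(s)) = 75.06/(s + 14 + 75.06) = 75.06/(s + 89.06).
The closed-loop pole is at s = −89.06.

s = -89.06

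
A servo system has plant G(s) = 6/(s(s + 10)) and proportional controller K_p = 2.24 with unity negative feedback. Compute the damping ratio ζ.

1 + K_p·G(s) = 0 gives s² + 10s + 13.44 = 0.
So ω_n² = 13.44 ⇒ ω_n = 3.666 rad/s, and ζ = 10/(2ω_n) = 1.36.

ζ = 1.36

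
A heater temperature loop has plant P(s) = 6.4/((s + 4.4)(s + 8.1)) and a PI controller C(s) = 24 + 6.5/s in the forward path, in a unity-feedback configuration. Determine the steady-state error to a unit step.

0

The open loop C(s)P(s) has a pole at the origin (type 1), so the static position error constant is infinite and e_ss = 1/(1+∞) = 0.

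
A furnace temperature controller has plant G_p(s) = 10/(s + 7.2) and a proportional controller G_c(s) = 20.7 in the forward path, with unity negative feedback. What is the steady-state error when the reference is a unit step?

0.0336

The loop is type 0. Static position error constant K_pos = G_c(0)·G_p(0) = 20.7·1.389 = 28.75.
Steady-state error to a unit step: e_ss = 1/(1+K_pos) = 1/29.75 = 0.0336.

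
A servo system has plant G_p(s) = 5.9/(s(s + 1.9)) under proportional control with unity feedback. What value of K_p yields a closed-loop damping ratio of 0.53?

K_p = 0.545

Closed-loop characteristic equation: s² + 1.9s + K_p·5.9 = 0.
So ω_n = √(5.9K_p) and 2ζω_n = 1.9, giving ζ = 1.9/(2√(5.9K_p)).
Setting ζ = 0.53: √(5.9K_p) = 1.9/(2·0.53) = 1.792, so K_p = 3.213/5.9 = 0.545.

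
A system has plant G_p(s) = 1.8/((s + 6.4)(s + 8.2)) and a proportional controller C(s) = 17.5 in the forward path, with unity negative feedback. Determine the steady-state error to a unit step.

The loop is type 0. Static position error constant K_pos = C(0)·G_p(0) = 17.5·0.0343 = 0.6002.
Steady-state error to a unit step: e_ss = 1/(1+K_pos) = 1/1.6 = 0.625.

0.625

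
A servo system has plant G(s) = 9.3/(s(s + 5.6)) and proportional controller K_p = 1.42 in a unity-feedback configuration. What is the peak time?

The closed-loop denominator s² + 5.6s + 13.21 gives ω_n = √13.21 = 3.634 and ζ = 5.6/(2ω_n) = 0.7705.
Damped frequency ω_d = ω_n√(1−ζ²) = 2.316 rad/s, so peak time T_p = π/ω_d = 1.36 s.

T_p = 1.36 s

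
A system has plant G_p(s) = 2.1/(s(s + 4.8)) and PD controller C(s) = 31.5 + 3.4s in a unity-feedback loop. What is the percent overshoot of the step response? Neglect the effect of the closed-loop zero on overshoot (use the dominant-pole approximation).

Forward path: (31.5 + 3.4s)·2.1/(s(s+4.8)). The closed-loop characteristic equation is s² + (4.8 + 2.1·3.4)s + 2.1·31.5 = 0.
That is s² + 11.94s + 66.15 = 0, so ω_n = 8.133 rad/s and ζ = 11.94/(2·8.133) = 0.734.
%OS = 100·exp(−πζ/√(1−ζ²)) = 3.35%.

3.35%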